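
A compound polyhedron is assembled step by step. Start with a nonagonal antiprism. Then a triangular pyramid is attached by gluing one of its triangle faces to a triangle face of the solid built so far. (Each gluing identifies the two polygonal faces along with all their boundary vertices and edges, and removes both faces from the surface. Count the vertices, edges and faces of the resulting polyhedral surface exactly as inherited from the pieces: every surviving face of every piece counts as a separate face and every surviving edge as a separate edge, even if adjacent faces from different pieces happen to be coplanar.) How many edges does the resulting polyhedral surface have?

A nonagonal antiprism: V=18, E=36, F=20.
Attach a triangular pyramid (V=4, E=6, F=4) along a 3-gon: merge 3 vertices and 3 edges, delete both glued faces → V=19, E=39, F=22.
Check: V − E + F = 19 − 39 + 22 = 2.

39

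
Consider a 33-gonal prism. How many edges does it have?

99

A prism on an n-gon has two n-gon bases and n rectangular sides: V = 2·33 = 66, E = 3·33 = 99, F = 33 + 2 = 35.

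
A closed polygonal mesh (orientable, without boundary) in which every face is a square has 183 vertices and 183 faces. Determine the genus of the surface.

Every face is a square, so 2E = 4·183 = 732, giving E = 366.
χ = V − E + F = 183 − 366 + 183 = 0.
For a closed orientable surface χ = 2 − 2g, so g = (2 − (0))/2 = 1.

1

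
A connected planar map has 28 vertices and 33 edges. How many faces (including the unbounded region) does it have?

Euler's formula for a connected plane graph: V − E + F = 2, so F = 2 − 28 + 33 = 7.

7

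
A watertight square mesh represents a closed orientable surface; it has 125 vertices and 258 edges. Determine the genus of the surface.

3

Every face is a square and each edge borders two faces, so 4F = 2·258, giving F = 129.
χ = V − E + F = 125 − 258 + 129 = -4.
For a closed orientable surface χ = 2 − 2g, so g = (2 − (-4))/2 = 3.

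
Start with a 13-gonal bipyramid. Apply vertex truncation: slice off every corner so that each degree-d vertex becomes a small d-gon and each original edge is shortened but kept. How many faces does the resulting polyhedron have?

The base solid has V = 15, E = 39, F = 26.
Truncation replaces each original edge-end by a new vertex, so V′ = 2E = 78.
Each original edge survives, and each old vertex of degree d contributes d new edges; summing degrees gives Σd = 2E, so E′ = E + 2E = 3E = 117.
Each original face survives and each original vertex becomes one new face: F′ = F + V = 41.

41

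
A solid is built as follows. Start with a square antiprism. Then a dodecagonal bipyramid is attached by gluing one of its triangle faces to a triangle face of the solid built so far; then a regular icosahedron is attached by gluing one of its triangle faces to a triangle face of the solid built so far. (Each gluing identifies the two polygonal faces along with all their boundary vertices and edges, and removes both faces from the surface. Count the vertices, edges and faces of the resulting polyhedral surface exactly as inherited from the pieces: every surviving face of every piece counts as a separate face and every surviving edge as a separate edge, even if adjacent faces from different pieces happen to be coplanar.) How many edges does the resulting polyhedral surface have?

A square antiprism: V=8, E=16, F=10.
Attach a dodecagonal bipyramid (V=14, E=36, F=24) along a 3-gon: merge 3 vertices and 3 edges, delete both glued faces → V=19, E=49, F=32.
Attach a regular icosahedron (V=12, E=30, F=20) along a 3-gon: merge 3 vertices and 3 edges, delete both glued faces → V=28, E=76, F=50.
Check: V − E + F = 28 − 76 + 50 = 2.

76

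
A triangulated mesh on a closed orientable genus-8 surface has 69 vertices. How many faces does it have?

166

χ = 2 − 2·8 = -14, and every face is a triangle so 3F = 2E.
V − E + F = -14 with E = 3F/2 gives 69 − (3/2 − 1)·F = -14, so F = 166 and E = 249.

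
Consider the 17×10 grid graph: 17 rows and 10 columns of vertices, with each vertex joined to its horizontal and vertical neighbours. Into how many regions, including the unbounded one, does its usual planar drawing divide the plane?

145

The grid has V = 17·10 = 170 vertices and E = 17·9 + 10·16 = 313 edges.
F = 2 − V + E = 2 − 170 + 313 = 145.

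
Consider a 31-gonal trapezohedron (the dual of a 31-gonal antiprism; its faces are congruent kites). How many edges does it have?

The n-trapezohedron (dual of the n-antiprism) has V = 2·31 + 2 = 64, E = 4·31 = 124, F = 2·31 = 62.

124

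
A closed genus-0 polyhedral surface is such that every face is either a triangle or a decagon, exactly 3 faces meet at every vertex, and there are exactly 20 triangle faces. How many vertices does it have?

Let x be the number of decagons; then F = 20 + x.
Edge–face incidences: 2E = 3·20 + 10·x = 60 + 10x.
Every vertex has degree 3, so 3V = 2E.
Euler: V − E + F = 2 ⇒ (2E)/3 − E + (20 + x) = 2.
Multiply by 6: 2·(2E) − 3·(2E) + 6·(20 + x) = 12, i.e. 120 + 6x − (60 + 10x) = 12.
Collecting terms: −4x + 60 = 12, so −4x = −48, so x = 12.
Then 2E = 60 + 10·12 = 180, so E = 90, V = 2E/3 = 60, F = 20 + 12 = 32.

60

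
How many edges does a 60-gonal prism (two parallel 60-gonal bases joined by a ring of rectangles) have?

180

A prism on an n-gon has two n-gon bases and n rectangular sides: V = 2·60 = 120, E = 3·60 = 180, F = 60 + 2 = 62.
Check: V − E + F = 120 − 180 + 62 = 2.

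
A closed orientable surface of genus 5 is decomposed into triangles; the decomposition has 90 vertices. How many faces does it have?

χ = 2 − 2·5 = -8, and every face is a triangle so 3F = 2E.
V − E + F = -8 with E = 3F/2 gives 90 − (3/2 − 1)·F = -8, so F = 196 and E = 294.

196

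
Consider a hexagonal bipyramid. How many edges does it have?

18

A bipyramid over an n-gon has 2n triangular faces and n + 2 vertices: V = 6 + 2 = 8, E = 3·6 = 18, F = 2·6 = 12.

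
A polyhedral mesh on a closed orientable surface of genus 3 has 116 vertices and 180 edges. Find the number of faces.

60

For a closed orientable surface of genus 3, χ = 2 − 2·3 = -4.
F = -4 − V + E = -4 − 116 + 180 = 60.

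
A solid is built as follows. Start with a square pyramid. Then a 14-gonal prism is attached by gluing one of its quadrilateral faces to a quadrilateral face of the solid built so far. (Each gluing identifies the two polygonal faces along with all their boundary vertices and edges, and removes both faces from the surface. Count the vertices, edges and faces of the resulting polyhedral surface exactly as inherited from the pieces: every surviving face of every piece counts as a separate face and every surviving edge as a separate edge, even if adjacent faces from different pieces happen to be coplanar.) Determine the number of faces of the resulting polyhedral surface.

19

A square pyramid: V=5, E=8, F=5.
Attach a 14-gonal prism (V=28, E=42, F=16) along a 4-gon: merge 4 vertices and 4 edges, delete both glued faces → V=29, E=46, F=19.
Check: V − E + F = 29 − 46 + 19 = 2.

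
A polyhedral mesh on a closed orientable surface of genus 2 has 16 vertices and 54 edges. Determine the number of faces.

For a closed orientable surface of genus 2, χ = 2 − 2·2 = -2.
F = -2 − V + E = -2 − 16 + 54 = 36.

36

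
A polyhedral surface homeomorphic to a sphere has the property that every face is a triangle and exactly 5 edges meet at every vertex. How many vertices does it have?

12

Each face has 3 edges and each edge borders two faces, so 2E = 3F.
Each vertex has degree 5, so 5V = 2E and hence V = 3F/5.
Euler: V − E + F = 2 ⇒ (3F/5) − (3F/2) + F = 2.
Multiply by 10: (6 − 15 + 10)F = 20, i.e. 1F = 20.
So F = 20, E = 3·20/2 = 30, V = 3·20/5 = 12.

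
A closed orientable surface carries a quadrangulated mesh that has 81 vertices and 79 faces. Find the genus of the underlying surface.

Every face is a square, so 2E = 4·79 = 316, giving E = 158.
χ = V − E + F = 81 − 158 + 79 = 2.
For a closed orientable surface χ = 2 − 2g, so g = (2 − (2))/2 = 0.

0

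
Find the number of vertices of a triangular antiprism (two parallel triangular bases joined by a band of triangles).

An antiprism on an n-gon has two n-gon caps and 2n triangles: V = 2·3 = 6, E = 4·3 = 12, F = 2·3 + 2 = 8.

6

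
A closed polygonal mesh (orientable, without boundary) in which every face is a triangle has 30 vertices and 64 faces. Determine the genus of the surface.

2

Every face is a triangle, so 2E = 3·64 = 192, giving E = 96.
χ = V − E + F = 30 − 96 + 64 = -2.
For a closed orientable surface χ = 2 − 2g, so g = (2 − (-2))/2 = 2.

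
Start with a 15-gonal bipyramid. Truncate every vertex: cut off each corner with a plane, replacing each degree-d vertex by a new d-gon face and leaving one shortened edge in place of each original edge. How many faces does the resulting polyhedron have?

The base solid has V = 17, E = 45, F = 30.
Truncation replaces each original edge-end by a new vertex, so V′ = 2E = 90.
Each original edge survives, and each old vertex of degree d contributes d new edges; summing degrees gives Σd = 2E, so E′ = E + 2E = 3E = 135.
Each original face survives and each original vertex becomes one new face: F′ = F + V = 47.

47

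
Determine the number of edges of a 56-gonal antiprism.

224

An antiprism on an n-gon has two n-gon caps and 2n triangles: V = 2·56 = 112, E = 4·56 = 224, F = 2·56 + 2 = 114.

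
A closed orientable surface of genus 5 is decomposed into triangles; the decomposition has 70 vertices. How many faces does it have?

156

χ = 2 − 2·5 = -8, and every face is a triangle so 3F = 2E.
V − E + F = -8 with E = 3F/2 gives 70 − (3/2 − 1)·F = -8, so F = 156 and E = 234.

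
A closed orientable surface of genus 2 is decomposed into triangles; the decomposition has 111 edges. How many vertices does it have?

χ = 2 − 2·2 = -2, and every face is a triangle so 3F = 2E.
F = 2E/3 = 74. Then V = -2 + E − F = -2 + 111 − 74 = 35.

35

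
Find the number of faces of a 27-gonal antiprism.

56

An antiprism on an n-gon has two n-gon caps and 2n triangles: V = 2·27 = 54, E = 4·27 = 108, F = 2·27 + 2 = 56.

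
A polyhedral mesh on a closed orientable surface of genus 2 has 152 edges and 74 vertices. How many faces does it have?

76

For a closed orientable surface of genus 2, χ = 2 − 2·2 = -2.
F = -2 − V + E = -2 − 74 + 152 = 76.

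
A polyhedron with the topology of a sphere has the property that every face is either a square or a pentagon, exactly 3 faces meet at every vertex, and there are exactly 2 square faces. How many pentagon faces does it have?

8

Let x be the number of pentagons; then F = 2 + x.
Edge–face incidences: 2E = 4·2 + 5·x = 8 + 5x.
Every vertex has degree 3, so 3V = 2E.
Euler: V − E + F = 2 ⇒ (2E)/3 − E + (2 + x) = 2.
Multiply by 6: 2·(2E) − 3·(2E) + 6·(2 + x) = 12, i.e. 12 + 6x − (8 + 5x) = 12.
Collecting terms: x + 4 = 12, so x = 8.
Then 2E = 8 + 5·8 = 48, so E = 24, V = 2E/3 = 16, F = 2 + 8 = 10.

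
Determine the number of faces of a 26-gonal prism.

A prism on an n-gon has two n-gon bases and n rectangular sides: V = 2·26 = 52, E = 3·26 = 78, F = 26 + 2 = 28.

28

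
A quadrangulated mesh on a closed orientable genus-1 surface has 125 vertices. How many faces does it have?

125

χ = 2 − 2·1 = 0, and every face is a square so 4F = 2E.
V − E + F = 0 with E = 4F/2 gives 125 − (4/2 − 1)·F = 0, so F = 125 and E = 250.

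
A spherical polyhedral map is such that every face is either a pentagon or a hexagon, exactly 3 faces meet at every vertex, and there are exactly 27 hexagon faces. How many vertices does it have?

Let x be the number of pentagons; then F = 27 + x.
Edge–face incidences: 2E = 6·27 + 5·x = 162 + 5x.
Every vertex has degree 3, so 3V = 2E.
Euler: V − E + F = 2 ⇒ (2E)/3 − E + (27 + x) = 2.
Multiply by 6: 2·(2E) − 3·(2E) + 6·(27 + x) = 12, i.e. 162 + 6x − (162 + 5x) = 12.
Collecting terms: x = 12.
Then 2E = 162 + 5·12 = 222, so E = 111, V = 2E/3 = 74, F = 27 + 12 = 39.

74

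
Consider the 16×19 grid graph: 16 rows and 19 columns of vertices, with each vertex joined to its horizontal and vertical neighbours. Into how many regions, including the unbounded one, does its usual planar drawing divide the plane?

The grid has V = 16·19 = 304 vertices and E = 16·18 + 19·15 = 573 edges.
F = 2 − V + E = 2 − 304 + 573 = 271.

271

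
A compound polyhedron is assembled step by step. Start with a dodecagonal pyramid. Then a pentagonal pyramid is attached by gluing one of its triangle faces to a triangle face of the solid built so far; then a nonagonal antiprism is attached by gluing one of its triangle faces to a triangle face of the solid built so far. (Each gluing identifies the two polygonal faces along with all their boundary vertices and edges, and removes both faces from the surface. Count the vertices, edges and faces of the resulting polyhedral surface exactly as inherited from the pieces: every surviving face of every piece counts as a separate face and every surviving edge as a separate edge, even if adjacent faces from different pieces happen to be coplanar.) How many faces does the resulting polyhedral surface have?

A dodecagonal pyramid: V=13, E=24, F=13.
Attach a pentagonal pyramid (V=6, E=10, F=6) along a 3-gon: merge 3 vertices and 3 edges, delete both glued faces → V=16, E=31, F=17.
Attach a nonagonal antiprism (V=18, E=36, F=20) along a 3-gon: merge 3 vertices and 3 edges, delete both glued faces → V=31, E=64, F=35.
Check: V − E + F = 31 − 64 + 35 = 2.

35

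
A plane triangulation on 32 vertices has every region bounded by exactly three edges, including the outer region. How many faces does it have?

60

In a plane triangulation 3F = 2E and V − E + F = 2, so F = 2V − 4 = 2·32 − 4 = 60.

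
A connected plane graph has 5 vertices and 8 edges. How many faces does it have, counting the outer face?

5

Euler's formula for a connected plane graph: V − E + F = 2, so F = 2 − 5 + 8 = 5.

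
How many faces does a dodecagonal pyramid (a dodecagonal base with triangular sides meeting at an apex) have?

13

A pyramid on an n-gon base has one n-gon and n triangles: V = 12 + 1 = 13, E = 2·12 = 24, F = 12 + 1 = 13.
Check: V − E + F = 13 − 24 + 13 = 2.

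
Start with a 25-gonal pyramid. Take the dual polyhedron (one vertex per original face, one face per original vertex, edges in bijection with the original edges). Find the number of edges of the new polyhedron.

The base solid has V = 26, E = 50, F = 26.
The dual swaps V and F and preserves E: V′ = F = 26, E′ = E = 50, F′ = V = 26.

50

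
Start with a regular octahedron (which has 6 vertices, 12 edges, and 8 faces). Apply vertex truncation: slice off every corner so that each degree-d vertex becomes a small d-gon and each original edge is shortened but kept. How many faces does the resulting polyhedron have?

Truncation replaces each original edge-end by a new vertex, so V′ = 2E = 24.
Each original edge survives, and each old vertex of degree d contributes d new edges; summing degrees gives Σd = 2E, so E′ = E + 2E = 3E = 36.
Each original face survives and each original vertex becomes one new face: F′ = F + V = 14.

14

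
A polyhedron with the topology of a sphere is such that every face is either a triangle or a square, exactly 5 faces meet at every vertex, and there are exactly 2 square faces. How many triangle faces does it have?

Let x be the number of triangles; then F = 2 + x.
Edge–face incidences: 2E = 4·2 + 3·x = 8 + 3x.
Every vertex has degree 5, so 5V = 2E.
Euler: V − E + F = 2 ⇒ (2E)/5 − E + (2 + x) = 2.
Multiply by 10: 2·(2E) − 5·(2E) + 10·(2 + x) = 20, i.e. 20 + 10x − 3·(8 + 3x) = 20.
Collecting terms: x − 4 = 20, so x = 24.
Then 2E = 8 + 3·24 = 80, so E = 40, V = 2E/5 = 16, F = 2 + 24 = 26.

24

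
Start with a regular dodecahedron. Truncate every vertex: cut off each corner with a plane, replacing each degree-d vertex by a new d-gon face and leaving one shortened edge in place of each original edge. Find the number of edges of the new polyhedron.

90

The base solid has V = 20, E = 30, F = 12.
Truncation replaces each original edge-end by a new vertex, so V′ = 2E = 60.
Each original edge survives, and each old vertex of degree d contributes d new edges; summing degrees gives Σd = 2E, so E′ = E + 2E = 3E = 90.
Each original face survives and each original vertex becomes one new face: F′ = F + V = 32.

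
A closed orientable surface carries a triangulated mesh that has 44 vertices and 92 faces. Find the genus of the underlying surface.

2

Every face is a triangle, so 2E = 3·92 = 276, giving E = 138.
χ = V − E + F = 44 − 138 + 92 = -2.
For a closed orientable surface χ = 2 − 2g, so g = (2 − (-2))/2 = 2.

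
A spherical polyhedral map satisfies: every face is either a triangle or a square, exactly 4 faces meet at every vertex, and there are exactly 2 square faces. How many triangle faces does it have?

8

Let x be the number of triangles; then F = 2 + x.
Edge–face incidences: 2E = 4·2 + 3·x = 8 + 3x.
Every vertex has degree 4, so 4V = 2E.
Euler: V − E + F = 2 ⇒ (2E)/4 − E + (2 + x) = 2.
Multiply by 8: 2·(2E) − 4·(2E) + 8·(2 + x) = 16, i.e. 16 + 8x − 2·(8 + 3x) = 16.
Collecting terms: 2x = 16, so x = 8.
Then 2E = 8 + 3·8 = 32, so E = 16, V = 2E/4 = 8, F = 2 + 8 = 10.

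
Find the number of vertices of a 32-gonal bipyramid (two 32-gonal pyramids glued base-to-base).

A bipyramid over an n-gon has 2n triangular faces and n + 2 vertices: V = 32 + 2 = 34, E = 3·32 = 96, F = 2·32 = 64.
Check: V − E + F = 34 − 96 + 64 = 2.

34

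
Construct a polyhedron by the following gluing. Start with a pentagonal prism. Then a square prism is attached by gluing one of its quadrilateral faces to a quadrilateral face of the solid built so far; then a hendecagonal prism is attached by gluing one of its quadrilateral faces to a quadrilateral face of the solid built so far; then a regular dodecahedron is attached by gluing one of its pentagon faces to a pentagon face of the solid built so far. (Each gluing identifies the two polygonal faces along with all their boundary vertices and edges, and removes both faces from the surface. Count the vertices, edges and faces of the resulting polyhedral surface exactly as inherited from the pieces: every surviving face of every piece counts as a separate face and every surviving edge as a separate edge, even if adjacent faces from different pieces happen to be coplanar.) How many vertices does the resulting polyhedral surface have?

A pentagonal prism: V=10, E=15, F=7.
Attach a square prism (V=8, E=12, F=6) along a 4-gon: merge 4 vertices and 4 edges, delete both glued faces → V=14, E=23, F=11.
Attach a hendecagonal prism (V=22, E=33, F=13) along a 4-gon: merge 4 vertices and 4 edges, delete both glued faces → V=32, E=52, F=22.
Attach a regular dodecahedron (V=20, E=30, F=12) along a 5-gon: merge 5 vertices and 5 edges, delete both glued faces → V=47, E=77, F=32.
Check: V − E + F = 47 − 77 + 32 = 2.

47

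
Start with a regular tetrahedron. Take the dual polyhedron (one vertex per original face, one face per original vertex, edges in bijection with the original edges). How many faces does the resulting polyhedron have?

4

The base solid has V = 4, E = 6, F = 4.
The dual swaps V and F and preserves E: V′ = F = 4, E′ = E = 6, F′ = V = 4.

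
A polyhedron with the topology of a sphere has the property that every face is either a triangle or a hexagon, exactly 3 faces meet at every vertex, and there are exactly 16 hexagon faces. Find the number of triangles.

4

Let x be the number of triangles; then F = 16 + x.
Edge–face incidences: 2E = 6·16 + 3·x = 96 + 3x.
Every vertex has degree 3, so 3V = 2E.
Euler: V − E + F = 2 ⇒ (2E)/3 − E + (16 + x) = 2.
Multiply by 6: 2·(2E) − 3·(2E) + 6·(16 + x) = 12, i.e. 96 + 6x − (96 + 3x) = 12.
Collecting terms: 3x = 12, so x = 4.
Then 2E = 96 + 3·4 = 108, so E = 54, V = 2E/3 = 36, F = 16 + 4 = 20.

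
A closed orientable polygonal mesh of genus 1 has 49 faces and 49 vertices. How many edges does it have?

98

For a closed orientable surface of genus 1, χ = 2 − 2·1 = 0.
E = V + F − (0) = 49 + 49 − (0) = 98.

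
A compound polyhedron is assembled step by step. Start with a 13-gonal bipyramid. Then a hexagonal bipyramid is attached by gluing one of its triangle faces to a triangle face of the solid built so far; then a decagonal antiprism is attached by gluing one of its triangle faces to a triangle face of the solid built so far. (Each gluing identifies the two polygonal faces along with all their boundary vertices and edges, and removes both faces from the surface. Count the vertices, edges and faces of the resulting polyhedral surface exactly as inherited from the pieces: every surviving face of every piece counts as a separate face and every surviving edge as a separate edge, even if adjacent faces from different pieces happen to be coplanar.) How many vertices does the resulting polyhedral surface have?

37

A 13-gonal bipyramid: V=15, E=39, F=26.
Attach a hexagonal bipyramid (V=8, E=18, F=12) along a 3-gon: merge 3 vertices and 3 edges, delete both glued faces → V=20, E=54, F=36.
Attach a decagonal antiprism (V=20, E=40, F=22) along a 3-gon: merge 3 vertices and 3 edges, delete both glued faces → V=37, E=91, F=56.
Check: V − E + F = 37 − 91 + 56 = 2.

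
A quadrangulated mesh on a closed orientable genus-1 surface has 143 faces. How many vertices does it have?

χ = 2 − 2·1 = 0, and every face is a square so 4F = 2E.
E = 4·143/2 = 286. Then V = 0 + E − F = 0 + 286 − 143 = 143.

143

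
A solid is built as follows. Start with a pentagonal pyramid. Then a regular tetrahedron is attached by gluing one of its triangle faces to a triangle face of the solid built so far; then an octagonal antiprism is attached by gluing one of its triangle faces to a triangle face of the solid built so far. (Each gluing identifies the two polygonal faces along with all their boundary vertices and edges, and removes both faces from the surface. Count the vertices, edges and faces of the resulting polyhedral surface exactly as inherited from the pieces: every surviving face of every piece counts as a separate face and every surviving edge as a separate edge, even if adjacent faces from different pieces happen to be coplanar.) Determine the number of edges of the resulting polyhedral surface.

42

A pentagonal pyramid: V=6, E=10, F=6.
Attach a regular tetrahedron (V=4, E=6, F=4) along a 3-gon: merge 3 vertices and 3 edges, delete both glued faces → V=7, E=13, F=8.
Attach an octagonal antiprism (V=16, E=32, F=18) along a 3-gon: merge 3 vertices and 3 edges, delete both glued faces → V=20, E=42, F=24.
Check: V − E + F = 20 − 42 + 24 = 2.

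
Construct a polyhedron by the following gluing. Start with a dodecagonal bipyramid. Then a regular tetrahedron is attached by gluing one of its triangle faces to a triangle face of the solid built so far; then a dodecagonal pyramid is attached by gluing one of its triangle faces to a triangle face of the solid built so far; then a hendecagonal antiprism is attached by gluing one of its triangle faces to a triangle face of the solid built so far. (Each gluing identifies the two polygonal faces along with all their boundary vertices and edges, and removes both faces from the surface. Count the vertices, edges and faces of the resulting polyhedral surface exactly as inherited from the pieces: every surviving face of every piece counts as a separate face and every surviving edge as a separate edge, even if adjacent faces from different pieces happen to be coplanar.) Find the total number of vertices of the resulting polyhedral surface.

44

A dodecagonal bipyramid: V=14, E=36, F=24.
Attach a regular tetrahedron (V=4, E=6, F=4) along a 3-gon: merge 3 vertices and 3 edges, delete both glued faces → V=15, E=39, F=26.
Attach a dodecagonal pyramid (V=13, E=24, F=13) along a 3-gon: merge 3 vertices and 3 edges, delete both glued faces → V=25, E=60, F=37.
Attach a hendecagonal antiprism (V=22, E=44, F=24) along a 3-gon: merge 3 vertices and 3 edges, delete both glued faces → V=44, E=101, F=59.
Check: V − E + F = 44 − 101 + 59 = 2.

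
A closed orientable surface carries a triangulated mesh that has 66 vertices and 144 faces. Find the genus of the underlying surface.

4

Every face is a triangle, so 2E = 3·144 = 432, giving E = 216.
χ = V − E + F = 66 − 216 + 144 = -6.
For a closed orientable surface χ = 2 − 2g, so g = (2 − (-6))/2 = 4.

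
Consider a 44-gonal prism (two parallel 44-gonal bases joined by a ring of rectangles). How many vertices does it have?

88

A prism on an n-gon has two n-gon bases and n rectangular sides: V = 2·44 = 88, E = 3·44 = 132, F = 44 + 2 = 46.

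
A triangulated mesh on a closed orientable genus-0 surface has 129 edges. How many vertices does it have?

χ = 2 − 2·0 = 2, and every face is a triangle so 3F = 2E.
F = 2E/3 = 86. Then V = 2 + E − F = 2 + 129 − 86 = 45.

45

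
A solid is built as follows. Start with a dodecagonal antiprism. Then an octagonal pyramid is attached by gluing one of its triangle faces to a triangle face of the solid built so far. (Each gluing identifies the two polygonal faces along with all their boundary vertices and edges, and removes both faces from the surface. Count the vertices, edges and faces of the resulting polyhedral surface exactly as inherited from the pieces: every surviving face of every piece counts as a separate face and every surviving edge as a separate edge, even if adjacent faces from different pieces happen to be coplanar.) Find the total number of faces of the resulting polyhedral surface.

A dodecagonal antiprism: V=24, E=48, F=26.
Attach an octagonal pyramid (V=9, E=16, F=9) along a 3-gon: merge 3 vertices and 3 edges, delete both glued faces → V=30, E=61, F=33.
Check: V − E + F = 30 − 61 + 33 = 2.

33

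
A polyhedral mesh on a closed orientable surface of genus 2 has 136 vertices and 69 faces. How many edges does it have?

207

For a closed orientable surface of genus 2, χ = 2 − 2·2 = -2.
E = V + F − (-2) = 136 + 69 − (-2) = 207.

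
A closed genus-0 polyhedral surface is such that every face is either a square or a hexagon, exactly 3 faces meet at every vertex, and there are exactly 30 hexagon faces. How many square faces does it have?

6

Let x be the number of squares; then F = 30 + x.
Edge–face incidences: 2E = 6·30 + 4·x = 180 + 4x.
Every vertex has degree 3, so 3V = 2E.
Euler: V − E + F = 2 ⇒ (2E)/3 − E + (30 + x) = 2.
Multiply by 6: 2·(2E) − 3·(2E) + 6·(30 + x) = 12, i.e. 180 + 6x − (180 + 4x) = 12.
Collecting terms: 2x = 12, so x = 6.
Then 2E = 180 + 4·6 = 204, so E = 102, V = 2E/3 = 68, F = 30 + 6 = 36.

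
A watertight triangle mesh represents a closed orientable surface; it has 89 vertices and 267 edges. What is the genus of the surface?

Every face is a triangle and each edge borders two faces, so 3F = 2·267, giving F = 178.
χ = V − E + F = 89 − 267 + 178 = 0.
For a closed orientable surface χ = 2 − 2g, so g = (2 − (0))/2 = 1.

1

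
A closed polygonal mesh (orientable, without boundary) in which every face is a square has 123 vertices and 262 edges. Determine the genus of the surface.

5

Every face is a square and each edge borders two faces, so 4F = 2·262, giving F = 131.
χ = V − E + F = 123 − 262 + 131 = -8.
For a closed orientable surface χ = 2 − 2g, so g = (2 − (-8))/2 = 5.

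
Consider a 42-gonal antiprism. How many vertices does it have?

An antiprism on an n-gon has two n-gon caps and 2n triangles: V = 2·42 = 84, E = 4·42 = 168, F = 2·42 + 2 = 86.

84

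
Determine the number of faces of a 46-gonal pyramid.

A pyramid on an n-gon base has one n-gon and n triangles: V = 46 + 1 = 47, E = 2·46 = 92, F = 46 + 1 = 47.

47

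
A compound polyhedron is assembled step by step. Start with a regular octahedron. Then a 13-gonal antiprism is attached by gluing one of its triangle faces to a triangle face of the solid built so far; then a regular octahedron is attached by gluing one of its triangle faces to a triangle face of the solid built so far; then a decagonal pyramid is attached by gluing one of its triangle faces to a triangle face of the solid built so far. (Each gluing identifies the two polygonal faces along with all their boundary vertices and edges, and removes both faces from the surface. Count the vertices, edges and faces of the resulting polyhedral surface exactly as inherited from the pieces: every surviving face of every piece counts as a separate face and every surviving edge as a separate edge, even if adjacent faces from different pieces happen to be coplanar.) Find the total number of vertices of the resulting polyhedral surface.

40

A regular octahedron: V=6, E=12, F=8.
Attach a 13-gonal antiprism (V=26, E=52, F=28) along a 3-gon: merge 3 vertices and 3 edges, delete both glued faces → V=29, E=61, F=34.
Attach a regular octahedron (V=6, E=12, F=8) along a 3-gon: merge 3 vertices and 3 edges, delete both glued faces → V=32, E=70, F=40.
Attach a decagonal pyramid (V=11, E=20, F=11) along a 3-gon: merge 3 vertices and 3 edges, delete both glued faces → V=40, E=87, F=49.
Check: V − E + F = 40 − 87 + 49 = 2.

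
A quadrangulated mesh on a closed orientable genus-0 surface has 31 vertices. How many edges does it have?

χ = 2 − 2·0 = 2, and every face is a square so 4F = 2E.
V − E + F = 2 with E = 4F/2 gives 31 − (4/2 − 1)·F = 2, so F = 29 and E = 58.

58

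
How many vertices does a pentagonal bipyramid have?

A bipyramid over an n-gon has 2n triangular faces and n + 2 vertices: V = 5 + 2 = 7, E = 3·5 = 15, F = 2·5 = 10.

7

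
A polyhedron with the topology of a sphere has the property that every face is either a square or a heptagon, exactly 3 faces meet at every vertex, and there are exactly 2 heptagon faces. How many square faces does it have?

7

Let x be the number of squares; then F = 2 + x.
Edge–face incidences: 2E = 7·2 + 4·x = 14 + 4x.
Every vertex has degree 3, so 3V = 2E.
Euler: V − E + F = 2 ⇒ (2E)/3 − E + (2 + x) = 2.
Multiply by 6: 2·(2E) − 3·(2E) + 6·(2 + x) = 12, i.e. 12 + 6x − (14 + 4x) = 12.
Collecting terms: 2x − 2 = 12, so 2x = 14, so x = 7.
Then 2E = 14 + 4·7 = 42, so E = 21, V = 2E/3 = 14, F = 2 + 7 = 9.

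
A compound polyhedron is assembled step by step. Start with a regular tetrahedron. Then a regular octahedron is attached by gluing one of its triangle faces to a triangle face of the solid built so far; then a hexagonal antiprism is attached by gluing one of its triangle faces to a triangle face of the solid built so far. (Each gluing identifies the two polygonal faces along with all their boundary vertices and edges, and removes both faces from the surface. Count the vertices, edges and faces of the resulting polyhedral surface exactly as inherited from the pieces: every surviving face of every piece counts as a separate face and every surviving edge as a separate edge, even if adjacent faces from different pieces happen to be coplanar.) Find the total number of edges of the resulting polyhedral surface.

36

A regular tetrahedron: V=4, E=6, F=4.
Attach a regular octahedron (V=6, E=12, F=8) along a 3-gon: merge 3 vertices and 3 edges, delete both glued faces → V=7, E=15, F=10.
Attach a hexagonal antiprism (V=12, E=24, F=14) along a 3-gon: merge 3 vertices and 3 edges, delete both glued faces → V=16, E=36, F=22.
Check: V − E + F = 16 − 36 + 22 = 2.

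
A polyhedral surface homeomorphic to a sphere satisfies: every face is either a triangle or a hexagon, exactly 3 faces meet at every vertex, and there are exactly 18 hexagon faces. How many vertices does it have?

Let x be the number of triangles; then F = 18 + x.
Edge–face incidences: 2E = 6·18 + 3·x = 108 + 3x.
Every vertex has degree 3, so 3V = 2E.
Euler: V − E + F = 2 ⇒ (2E)/3 − E + (18 + x) = 2.
Multiply by 6: 2·(2E) − 3·(2E) + 6·(18 + x) = 12, i.e. 108 + 6x − (108 + 3x) = 12.
Collecting terms: 3x = 12, so x = 4.
Then 2E = 108 + 3·4 = 120, so E = 60, V = 2E/3 = 40, F = 18 + 4 = 22.

40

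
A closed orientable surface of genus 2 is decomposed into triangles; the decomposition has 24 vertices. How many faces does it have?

52

χ = 2 − 2·2 = -2, and every face is a triangle so 3F = 2E.
V − E + F = -2 with E = 3F/2 gives 24 − (3/2 − 1)·F = -2, so F = 52 and E = 78.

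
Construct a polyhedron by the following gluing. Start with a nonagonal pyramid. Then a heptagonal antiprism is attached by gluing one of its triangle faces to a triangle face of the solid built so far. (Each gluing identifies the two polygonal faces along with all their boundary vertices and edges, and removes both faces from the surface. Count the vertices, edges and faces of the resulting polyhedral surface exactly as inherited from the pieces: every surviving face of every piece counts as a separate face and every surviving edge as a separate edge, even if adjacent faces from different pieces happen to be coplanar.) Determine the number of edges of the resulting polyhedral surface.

A nonagonal pyramid: V=10, E=18, F=10.
Attach a heptagonal antiprism (V=14, E=28, F=16) along a 3-gon: merge 3 vertices and 3 edges, delete both glued faces → V=21, E=43, F=24.
Check: V − E + F = 21 − 43 + 24 = 2.

43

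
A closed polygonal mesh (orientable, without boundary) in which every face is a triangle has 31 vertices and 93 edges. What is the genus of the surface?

Every face is a triangle and each edge borders two faces, so 3F = 2·93, giving F = 62.
χ = V − E + F = 31 − 93 + 62 = 0.
For a closed orientable surface χ = 2 − 2g, so g = (2 − (0))/2 = 1.

1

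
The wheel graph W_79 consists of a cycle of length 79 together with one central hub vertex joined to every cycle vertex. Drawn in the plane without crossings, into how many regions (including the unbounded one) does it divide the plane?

80

W_79 has V = 79 + 1 = 80 vertices and E = 2·79 = 158 edges.
By Euler's formula F = 2 − V + E = 2 − 80 + 158 = 80.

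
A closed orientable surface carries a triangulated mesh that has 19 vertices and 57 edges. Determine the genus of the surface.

Every face is a triangle and each edge borders two faces, so 3F = 2·57, giving F = 38.
χ = V − E + F = 19 − 57 + 38 = 0.
For a closed orientable surface χ = 2 − 2g, so g = (2 − (0))/2 = 1.

1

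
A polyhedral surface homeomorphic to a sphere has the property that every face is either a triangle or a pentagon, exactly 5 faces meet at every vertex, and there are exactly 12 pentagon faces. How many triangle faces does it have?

Let x be the number of triangles; then F = 12 + x.
Edge–face incidences: 2E = 5·12 + 3·x = 60 + 3x.
Every vertex has degree 5, so 5V = 2E.
Euler: V − E + F = 2 ⇒ (2E)/5 − E + (12 + x) = 2.
Multiply by 10: 2·(2E) − 5·(2E) + 10·(12 + x) = 20, i.e. 120 + 10x − 3·(60 + 3x) = 20.
Collecting terms: x − 60 = 20, so x = 80.
Then 2E = 60 + 3·80 = 300, so E = 150, V = 2E/5 = 60, F = 12 + 80 = 92.

80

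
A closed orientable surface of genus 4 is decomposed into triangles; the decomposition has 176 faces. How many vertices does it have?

χ = 2 − 2·4 = -6, and every face is a triangle so 3F = 2E.
E = 3·176/2 = 264. Then V = -6 + E − F = -6 + 264 − 176 = 82.

82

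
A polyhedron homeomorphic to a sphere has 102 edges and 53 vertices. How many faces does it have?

Here V − E + F = 2.
F = 2 − V + E = 2 − 53 + 102 = 51.

51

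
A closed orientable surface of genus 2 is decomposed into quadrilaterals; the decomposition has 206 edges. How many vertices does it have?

101

χ = 2 − 2·2 = -2, and every face is a square so 4F = 2E.
F = 2E/4 = 103. Then V = -2 + E − F = -2 + 206 − 103 = 101.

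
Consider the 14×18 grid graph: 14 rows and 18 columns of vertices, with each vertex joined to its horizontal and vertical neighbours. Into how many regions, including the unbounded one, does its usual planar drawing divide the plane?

The grid has V = 14·18 = 252 vertices and E = 14·17 + 18·13 = 472 edges.
F = 2 − V + E = 2 − 252 + 472 = 222.

222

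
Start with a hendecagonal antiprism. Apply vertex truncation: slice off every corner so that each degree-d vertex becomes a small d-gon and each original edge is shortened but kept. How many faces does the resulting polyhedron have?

46

The base solid has V = 22, E = 44, F = 24.
Truncation replaces each original edge-end by a new vertex, so V′ = 2E = 88.
Each original edge survives, and each old vertex of degree d contributes d new edges; summing degrees gives Σd = 2E, so E′ = E + 2E = 3E = 132.
Each original face survives and each original vertex becomes one new face: F′ = F + V = 46.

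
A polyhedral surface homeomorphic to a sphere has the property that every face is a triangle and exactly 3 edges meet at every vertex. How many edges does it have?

6

Each face has 3 edges and each edge borders two faces, so 2E = 3F.
Each vertex has degree 3, so 3V = 2E and hence V = 3F/3.
Euler: V − E + F = 2 ⇒ (3F/3) − (3F/2) + F = 2.
Multiply by 6: (6 − 9 + 6)F = 12, i.e. 3F = 12.
So F = 4, E = 3·4/2 = 6, V = 3·4/3 = 4.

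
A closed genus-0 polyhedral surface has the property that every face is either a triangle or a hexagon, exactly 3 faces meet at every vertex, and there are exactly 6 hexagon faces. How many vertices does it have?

Let x be the number of triangles; then F = 6 + x.
Edge–face incidences: 2E = 6·6 + 3·x = 36 + 3x.
Every vertex has degree 3, so 3V = 2E.
Euler: V − E + F = 2 ⇒ (2E)/3 − E + (6 + x) = 2.
Multiply by 6: 2·(2E) − 3·(2E) + 6·(6 + x) = 12, i.e. 36 + 6x − (36 + 3x) = 12.
Collecting terms: 3x = 12, so x = 4.
Then 2E = 36 + 3·4 = 48, so E = 24, V = 2E/3 = 16, F = 6 + 4 = 10.

16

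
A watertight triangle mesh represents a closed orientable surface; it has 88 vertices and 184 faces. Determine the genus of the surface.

3

Every face is a triangle, so 2E = 3·184 = 552, giving E = 276.
χ = V − E + F = 88 − 276 + 184 = -4.
For a closed orientable surface χ = 2 − 2g, so g = (2 − (-4))/2 = 3.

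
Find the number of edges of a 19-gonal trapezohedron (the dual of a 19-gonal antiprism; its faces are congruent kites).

The n-trapezohedron (dual of the n-antiprism) has V = 2·19 + 2 = 40, E = 4·19 = 76, F = 2·19 = 38.

76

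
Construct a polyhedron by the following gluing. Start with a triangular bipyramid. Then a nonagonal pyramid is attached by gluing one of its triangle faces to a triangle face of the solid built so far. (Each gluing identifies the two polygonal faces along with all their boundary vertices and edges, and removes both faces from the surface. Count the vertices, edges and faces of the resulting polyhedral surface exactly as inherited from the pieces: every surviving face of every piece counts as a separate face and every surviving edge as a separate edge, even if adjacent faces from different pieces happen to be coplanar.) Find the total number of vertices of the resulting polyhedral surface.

12

A triangular bipyramid: V=5, E=9, F=6.
Attach a nonagonal pyramid (V=10, E=18, F=10) along a 3-gon: merge 3 vertices and 3 edges, delete both glued faces → V=12, E=24, F=14.
Check: V − E + F = 12 − 24 + 14 = 2.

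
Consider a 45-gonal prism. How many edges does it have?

135

A prism on an n-gon has two n-gon bases and n rectangular sides: V = 2·45 = 90, E = 3·45 = 135, F = 45 + 2 = 47.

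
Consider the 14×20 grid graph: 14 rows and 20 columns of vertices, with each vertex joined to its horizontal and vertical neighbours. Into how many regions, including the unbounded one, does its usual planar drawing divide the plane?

The grid has V = 14·20 = 280 vertices and E = 14·19 + 20·13 = 526 edges.
F = 2 − V + E = 2 − 280 + 526 = 248.

248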